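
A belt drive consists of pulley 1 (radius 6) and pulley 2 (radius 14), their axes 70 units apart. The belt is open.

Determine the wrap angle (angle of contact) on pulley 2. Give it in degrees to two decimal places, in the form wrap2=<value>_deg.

wrap2=193.12_deg

open belt: β = asin((r2−r1)/C) = asin(8/70) = 6.5624°
wrap1 = π − 2β = 166.8751°
wrap2 = π + 2β = 193.1249°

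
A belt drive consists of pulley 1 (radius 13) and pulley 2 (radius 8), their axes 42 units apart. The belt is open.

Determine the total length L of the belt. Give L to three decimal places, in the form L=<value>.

open belt: β = asin((r2−r1)/C) = asin(-5/42) = -6.8371°
wrap1 = π − 2β = 193.6743°
wrap2 = π + 2β = 166.3257°
tangent length = C·cosβ = 41.7013
L = r1·wrap1 + r2·wrap2 + 2·C·cosβ = 13·3.3803 + 8·2.9029 + 2·41.7013 = 150.5694

L=150.569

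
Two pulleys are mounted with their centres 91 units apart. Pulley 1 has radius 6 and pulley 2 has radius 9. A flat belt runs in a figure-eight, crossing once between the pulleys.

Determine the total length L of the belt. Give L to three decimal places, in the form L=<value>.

crossed belt: β = asin((r1+r2)/C) = asin(15/91) = 9.4877°
wrap1 = wrap2 = π + 2β = 198.9753°
tangent length = C·cosβ = 89.7552
L = (r1+r2)·wrap + 2·C·cosβ = 15·3.4728 + 2·89.7552 = 231.6021

L=231.602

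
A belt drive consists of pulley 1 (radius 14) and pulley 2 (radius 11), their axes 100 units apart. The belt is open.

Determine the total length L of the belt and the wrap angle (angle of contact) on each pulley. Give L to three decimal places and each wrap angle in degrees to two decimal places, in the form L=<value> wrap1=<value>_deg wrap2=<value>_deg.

L=278.630 wrap1=183.44_deg wrap2=176.56_deg

open belt: β = asin((r2−r1)/C) = asin(-3/100) = -1.7191°
wrap1 = π − 2β = 183.4383°
wrap2 = π + 2β = 176.5617°
tangent length = C·cosβ = 99.9550
L = r1·wrap1 + r2·wrap2 + 2·C·cosβ = 14·3.2016 + 11·3.0816 + 2·99.9550 = 278.6298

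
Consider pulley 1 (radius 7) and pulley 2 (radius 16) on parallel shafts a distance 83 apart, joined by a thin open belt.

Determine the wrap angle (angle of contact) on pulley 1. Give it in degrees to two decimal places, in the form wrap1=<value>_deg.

open belt: β = asin((r2−r1)/C) = asin(9/83) = 6.2250°
wrap1 = π − 2β = 167.5499°
wrap2 = π + 2β = 192.4501°

wrap1=167.55_deg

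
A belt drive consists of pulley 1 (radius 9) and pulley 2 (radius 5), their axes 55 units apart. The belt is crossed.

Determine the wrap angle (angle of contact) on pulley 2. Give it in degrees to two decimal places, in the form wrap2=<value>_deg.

crossed belt: β = asin((r1+r2)/C) = asin(14/55) = 14.7467°
wrap1 = wrap2 = π + 2β = 209.4933°

wrap2=209.49_deg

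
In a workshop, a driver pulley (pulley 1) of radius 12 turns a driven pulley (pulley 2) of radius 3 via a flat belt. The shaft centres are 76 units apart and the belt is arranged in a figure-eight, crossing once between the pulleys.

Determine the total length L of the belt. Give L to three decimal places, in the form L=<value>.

crossed belt: β = asin((r1+r2)/C) = asin(15/76) = 11.3831°
wrap1 = wrap2 = π + 2β = 202.7662°
tangent length = C·cosβ = 74.5050
L = (r1+r2)·wrap + 2·C·cosβ = 15·3.5389 + 2·74.5050 = 202.0941

L=202.094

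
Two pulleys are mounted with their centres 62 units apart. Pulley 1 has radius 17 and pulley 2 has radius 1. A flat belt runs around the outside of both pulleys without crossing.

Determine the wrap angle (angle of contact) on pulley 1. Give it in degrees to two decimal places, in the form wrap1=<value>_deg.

wrap1=209.91_deg

open belt: β = asin((r2−r1)/C) = asin(-16/62) = -14.9552°
wrap1 = π − 2β = 209.9105°
wrap2 = π + 2β = 150.0895°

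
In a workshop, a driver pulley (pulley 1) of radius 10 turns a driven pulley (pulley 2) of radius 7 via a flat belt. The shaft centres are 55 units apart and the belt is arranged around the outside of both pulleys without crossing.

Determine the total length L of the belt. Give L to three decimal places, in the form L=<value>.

L=163.571

open belt: β = asin((r2−r1)/C) = asin(-3/55) = -3.1268°
wrap1 = π − 2β = 186.2536°
wrap2 = π + 2β = 173.7464°
tangent length = C·cosβ = 54.9181
L = r1·wrap1 + r2·wrap2 + 2·C·cosβ = 10·3.2507 + 7·3.0324 + 2·54.9181 = 163.5708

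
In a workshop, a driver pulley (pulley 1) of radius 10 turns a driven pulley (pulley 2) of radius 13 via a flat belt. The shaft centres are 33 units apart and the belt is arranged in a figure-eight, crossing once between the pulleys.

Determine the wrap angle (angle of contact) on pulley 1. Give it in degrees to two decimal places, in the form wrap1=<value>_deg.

wrap1=268.37_deg

crossed belt: β = asin((r1+r2)/C) = asin(23/33) = 44.1844°
wrap1 = wrap2 = π + 2β = 268.3688°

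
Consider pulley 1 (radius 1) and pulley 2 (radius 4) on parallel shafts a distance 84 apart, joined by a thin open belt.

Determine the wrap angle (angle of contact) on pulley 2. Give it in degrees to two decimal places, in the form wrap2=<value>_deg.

wrap2=184.09_deg

open belt: β = asin((r2−r1)/C) = asin(3/84) = 2.0467°
wrap1 = π − 2β = 175.9066°
wrap2 = π + 2β = 184.0934°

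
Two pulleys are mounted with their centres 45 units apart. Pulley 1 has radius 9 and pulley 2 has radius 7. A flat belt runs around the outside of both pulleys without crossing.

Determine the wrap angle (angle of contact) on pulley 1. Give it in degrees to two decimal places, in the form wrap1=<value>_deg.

wrap1=185.09_deg

open belt: β = asin((r2−r1)/C) = asin(-2/45) = -2.5473°
wrap1 = π − 2β = 185.0946°
wrap2 = π + 2β = 174.9054°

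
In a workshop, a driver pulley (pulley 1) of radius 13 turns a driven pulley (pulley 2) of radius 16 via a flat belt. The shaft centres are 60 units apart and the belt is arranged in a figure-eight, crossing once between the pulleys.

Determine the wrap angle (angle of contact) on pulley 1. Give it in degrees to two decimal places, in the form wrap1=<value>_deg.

crossed belt: β = asin((r1+r2)/C) = asin(29/60) = 28.9033°
wrap1 = wrap2 = π + 2β = 237.8067°

wrap1=237.81_deg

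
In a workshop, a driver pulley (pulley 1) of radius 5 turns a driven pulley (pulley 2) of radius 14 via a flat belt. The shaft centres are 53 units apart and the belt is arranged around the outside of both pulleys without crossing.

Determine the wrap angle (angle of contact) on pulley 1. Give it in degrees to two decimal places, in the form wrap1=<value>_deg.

open belt: β = asin((r2−r1)/C) = asin(9/53) = 9.7768°
wrap1 = π − 2β = 160.4463°
wrap2 = π + 2β = 199.5537°

wrap1=160.45_deg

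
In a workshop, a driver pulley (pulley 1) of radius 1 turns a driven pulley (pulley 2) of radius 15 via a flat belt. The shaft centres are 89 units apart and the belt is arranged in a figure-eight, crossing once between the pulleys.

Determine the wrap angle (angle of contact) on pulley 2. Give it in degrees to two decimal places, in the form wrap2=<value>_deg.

wrap2=200.71_deg

crossed belt: β = asin((r1+r2)/C) = asin(16/89) = 10.3567°
wrap1 = wrap2 = π + 2β = 200.7133°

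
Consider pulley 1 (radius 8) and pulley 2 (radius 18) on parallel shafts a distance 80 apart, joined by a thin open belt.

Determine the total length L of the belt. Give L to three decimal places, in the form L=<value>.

open belt: β = asin((r2−r1)/C) = asin(10/80) = 7.1808°
wrap1 = π − 2β = 165.6385°
wrap2 = π + 2β = 194.3615°
tangent length = C·cosβ = 79.3725
L = r1·wrap1 + r2·wrap2 + 2·C·cosβ = 8·2.8909 + 18·3.3922 + 2·79.3725 = 242.9330

L=242.933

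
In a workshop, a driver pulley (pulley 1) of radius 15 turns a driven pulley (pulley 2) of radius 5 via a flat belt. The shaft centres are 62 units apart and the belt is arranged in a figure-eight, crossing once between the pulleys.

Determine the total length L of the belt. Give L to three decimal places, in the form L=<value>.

crossed belt: β = asin((r1+r2)/C) = asin(20/62) = 18.8191°
wrap1 = wrap2 = π + 2β = 217.6381°
tangent length = C·cosβ = 58.6856
L = (r1+r2)·wrap + 2·C·cosβ = 20·3.7985 + 2·58.6856 = 193.3412

L=193.341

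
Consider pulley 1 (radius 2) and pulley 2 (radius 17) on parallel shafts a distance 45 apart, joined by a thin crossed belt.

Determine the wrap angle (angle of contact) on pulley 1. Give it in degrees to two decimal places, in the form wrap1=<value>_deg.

crossed belt: β = asin((r1+r2)/C) = asin(19/45) = 24.9750°
wrap1 = wrap2 = π + 2β = 229.9499°

wrap1=229.95_deg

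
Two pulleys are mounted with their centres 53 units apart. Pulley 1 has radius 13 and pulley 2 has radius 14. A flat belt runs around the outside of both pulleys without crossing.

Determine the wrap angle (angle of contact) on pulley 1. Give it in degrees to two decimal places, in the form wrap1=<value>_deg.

wrap1=177.84_deg

open belt: β = asin((r2−r1)/C) = asin(1/53) = 1.0811°
wrap1 = π − 2β = 177.8378°
wrap2 = π + 2β = 182.1622°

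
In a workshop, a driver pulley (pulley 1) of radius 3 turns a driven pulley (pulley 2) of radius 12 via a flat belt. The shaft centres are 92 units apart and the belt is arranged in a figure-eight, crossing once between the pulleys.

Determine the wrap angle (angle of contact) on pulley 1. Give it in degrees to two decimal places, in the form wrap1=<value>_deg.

wrap1=198.77_deg

crossed belt: β = asin((r1+r2)/C) = asin(15/92) = 9.3836°
wrap1 = wrap2 = π + 2β = 198.7672°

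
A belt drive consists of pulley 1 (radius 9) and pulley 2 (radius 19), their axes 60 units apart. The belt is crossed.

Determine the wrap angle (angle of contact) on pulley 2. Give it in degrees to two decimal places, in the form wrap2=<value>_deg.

wrap2=235.64_deg

crossed belt: β = asin((r1+r2)/C) = asin(28/60) = 27.8181°
wrap1 = wrap2 = π + 2β = 235.6363°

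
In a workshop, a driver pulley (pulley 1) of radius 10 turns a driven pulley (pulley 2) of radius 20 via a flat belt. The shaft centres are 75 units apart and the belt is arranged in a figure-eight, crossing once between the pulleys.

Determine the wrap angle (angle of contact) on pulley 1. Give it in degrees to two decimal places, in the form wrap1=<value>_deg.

crossed belt: β = asin((r1+r2)/C) = asin(30/75) = 23.5782°
wrap1 = wrap2 = π + 2β = 227.1564°

wrap1=227.16_deg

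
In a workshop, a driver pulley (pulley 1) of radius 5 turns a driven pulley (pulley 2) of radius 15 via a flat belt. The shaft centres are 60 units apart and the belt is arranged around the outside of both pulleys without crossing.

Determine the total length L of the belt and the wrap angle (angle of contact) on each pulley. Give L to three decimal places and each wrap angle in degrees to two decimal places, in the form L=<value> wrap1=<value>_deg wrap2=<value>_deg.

open belt: β = asin((r2−r1)/C) = asin(10/60) = 9.5941°
wrap1 = π − 2β = 160.8119°
wrap2 = π + 2β = 199.1881°
tangent length = C·cosβ = 59.1608
L = r1·wrap1 + r2·wrap2 + 2·C·cosβ = 5·2.8067 + 15·3.4765 + 2·59.1608 = 184.5024

L=184.502 wrap1=160.81_deg wrap2=199.19_deg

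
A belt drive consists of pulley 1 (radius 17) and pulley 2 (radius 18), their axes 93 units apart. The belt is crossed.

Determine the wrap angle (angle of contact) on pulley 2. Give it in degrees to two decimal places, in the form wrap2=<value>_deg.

crossed belt: β = asin((r1+r2)/C) = asin(35/93) = 22.1074°
wrap1 = wrap2 = π + 2β = 224.2148°

wrap2=224.21_deg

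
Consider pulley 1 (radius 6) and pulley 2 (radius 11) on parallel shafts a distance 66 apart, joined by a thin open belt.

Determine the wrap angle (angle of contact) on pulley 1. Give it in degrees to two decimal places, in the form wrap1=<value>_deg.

wrap1=171.31_deg

open belt: β = asin((r2−r1)/C) = asin(5/66) = 4.3448°
wrap1 = π − 2β = 171.3105°
wrap2 = π + 2β = 188.6895°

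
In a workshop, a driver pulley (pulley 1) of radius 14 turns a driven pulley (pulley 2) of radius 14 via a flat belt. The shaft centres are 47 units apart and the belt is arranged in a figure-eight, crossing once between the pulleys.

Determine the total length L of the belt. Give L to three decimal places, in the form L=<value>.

L=199.202

crossed belt: β = asin((r1+r2)/C) = asin(28/47) = 36.5657°
wrap1 = wrap2 = π + 2β = 253.1315°
tangent length = C·cosβ = 37.7492
L = (r1+r2)·wrap + 2·C·cosβ = 28·4.4180 + 2·37.7492 = 199.2017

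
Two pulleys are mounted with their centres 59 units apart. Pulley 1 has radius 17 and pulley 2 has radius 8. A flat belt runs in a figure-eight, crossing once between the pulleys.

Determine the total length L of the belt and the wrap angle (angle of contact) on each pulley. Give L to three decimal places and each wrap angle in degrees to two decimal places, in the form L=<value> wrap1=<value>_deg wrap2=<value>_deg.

crossed belt: β = asin((r1+r2)/C) = asin(25/59) = 25.0702°
wrap1 = wrap2 = π + 2β = 230.1405°
tangent length = C·cosβ = 53.4416
L = (r1+r2)·wrap + 2·C·cosβ = 25·4.0167 + 2·53.4416 = 207.3008

L=207.301 wrap1=230.14_deg wrap2=230.14_deg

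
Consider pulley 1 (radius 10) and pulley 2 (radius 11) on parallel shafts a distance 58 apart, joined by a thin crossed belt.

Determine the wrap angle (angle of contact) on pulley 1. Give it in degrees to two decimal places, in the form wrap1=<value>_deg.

crossed belt: β = asin((r1+r2)/C) = asin(21/58) = 21.2273°
wrap1 = wrap2 = π + 2β = 222.4546°

wrap1=222.45_deg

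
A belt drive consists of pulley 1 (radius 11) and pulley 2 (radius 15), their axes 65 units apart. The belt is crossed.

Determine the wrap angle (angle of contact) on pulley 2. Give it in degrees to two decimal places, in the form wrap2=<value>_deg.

crossed belt: β = asin((r1+r2)/C) = asin(26/65) = 23.5782°
wrap1 = wrap2 = π + 2β = 227.1564°

wrap2=227.16_deg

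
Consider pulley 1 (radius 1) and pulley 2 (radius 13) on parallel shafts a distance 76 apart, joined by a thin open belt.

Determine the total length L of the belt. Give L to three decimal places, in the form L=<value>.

L=197.881

open belt: β = asin((r2−r1)/C) = asin(12/76) = 9.0847°
wrap1 = π − 2β = 161.8306°
wrap2 = π + 2β = 198.1694°
tangent length = C·cosβ = 75.0467
L = r1·wrap1 + r2·wrap2 + 2·C·cosβ = 1·2.8245 + 13·3.4587 + 2·75.0467 = 197.8810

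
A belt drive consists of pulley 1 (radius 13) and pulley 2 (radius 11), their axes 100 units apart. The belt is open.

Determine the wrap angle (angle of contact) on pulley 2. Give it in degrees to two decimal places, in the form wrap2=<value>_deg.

wrap2=177.71_deg

open belt: β = asin((r2−r1)/C) = asin(-2/100) = -1.1460°
wrap1 = π − 2β = 182.2920°
wrap2 = π + 2β = 177.7080°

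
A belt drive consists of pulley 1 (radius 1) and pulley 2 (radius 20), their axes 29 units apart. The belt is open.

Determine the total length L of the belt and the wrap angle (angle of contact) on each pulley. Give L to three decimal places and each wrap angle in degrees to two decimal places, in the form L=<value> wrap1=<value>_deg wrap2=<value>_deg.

L=136.939 wrap1=98.13_deg wrap2=261.87_deg

open belt: β = asin((r2−r1)/C) = asin(19/29) = 40.9327°
wrap1 = π − 2β = 98.1346°
wrap2 = π + 2β = 261.8654°
tangent length = C·cosβ = 21.9089
L = r1·wrap1 + r2·wrap2 + 2·C·cosβ = 1·1.7128 + 20·4.5704 + 2·21.9089 = 136.9389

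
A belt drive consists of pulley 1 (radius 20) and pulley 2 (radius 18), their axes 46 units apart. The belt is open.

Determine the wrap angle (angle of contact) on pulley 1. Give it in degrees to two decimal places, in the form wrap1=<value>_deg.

wrap1=184.98_deg

open belt: β = asin((r2−r1)/C) = asin(-2/46) = -2.4919°
wrap1 = π − 2β = 184.9838°
wrap2 = π + 2β = 175.0162°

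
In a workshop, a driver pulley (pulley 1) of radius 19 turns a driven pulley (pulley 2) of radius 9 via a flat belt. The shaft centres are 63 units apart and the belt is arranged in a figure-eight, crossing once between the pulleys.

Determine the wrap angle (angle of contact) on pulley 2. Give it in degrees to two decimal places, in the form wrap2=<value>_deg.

wrap2=232.78_deg

crossed belt: β = asin((r1+r2)/C) = asin(28/63) = 26.3878°
wrap1 = wrap2 = π + 2β = 232.7756°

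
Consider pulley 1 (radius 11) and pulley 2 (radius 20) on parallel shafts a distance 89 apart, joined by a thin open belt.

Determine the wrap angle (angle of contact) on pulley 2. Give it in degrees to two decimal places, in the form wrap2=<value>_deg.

wrap2=191.61_deg

open belt: β = asin((r2−r1)/C) = asin(9/89) = 5.8039°
wrap1 = π − 2β = 168.3922°
wrap2 = π + 2β = 191.6078°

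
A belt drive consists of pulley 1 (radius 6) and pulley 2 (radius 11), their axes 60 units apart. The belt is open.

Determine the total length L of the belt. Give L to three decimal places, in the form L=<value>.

L=173.824

open belt: β = asin((r2−r1)/C) = asin(5/60) = 4.7802°
wrap1 = π − 2β = 170.4396°
wrap2 = π + 2β = 189.5604°
tangent length = C·cosβ = 59.7913
L = r1·wrap1 + r2·wrap2 + 2·C·cosβ = 6·2.9747 + 11·3.3085 + 2·59.7913 = 173.8240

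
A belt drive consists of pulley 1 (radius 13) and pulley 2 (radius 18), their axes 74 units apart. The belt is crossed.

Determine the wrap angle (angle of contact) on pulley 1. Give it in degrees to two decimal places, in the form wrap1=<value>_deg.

wrap1=229.53_deg

crossed belt: β = asin((r1+r2)/C) = asin(31/74) = 24.7664°
wrap1 = wrap2 = π + 2β = 229.5327°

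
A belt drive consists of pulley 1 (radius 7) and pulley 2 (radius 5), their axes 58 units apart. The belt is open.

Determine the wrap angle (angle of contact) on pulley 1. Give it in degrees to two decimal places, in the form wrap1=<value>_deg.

open belt: β = asin((r2−r1)/C) = asin(-2/58) = -1.9761°
wrap1 = π − 2β = 183.9522°
wrap2 = π + 2β = 176.0478°

wrap1=183.95_deg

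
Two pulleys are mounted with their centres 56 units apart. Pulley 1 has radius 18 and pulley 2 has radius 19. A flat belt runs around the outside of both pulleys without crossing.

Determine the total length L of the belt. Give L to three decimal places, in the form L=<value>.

open belt: β = asin((r2−r1)/C) = asin(1/56) = 1.0232°
wrap1 = π − 2β = 177.9536°
wrap2 = π + 2β = 182.0464°
tangent length = C·cosβ = 55.9911
L = r1·wrap1 + r2·wrap2 + 2·C·cosβ = 18·3.1059 + 19·3.1773 + 2·55.9911 = 228.2568

L=228.257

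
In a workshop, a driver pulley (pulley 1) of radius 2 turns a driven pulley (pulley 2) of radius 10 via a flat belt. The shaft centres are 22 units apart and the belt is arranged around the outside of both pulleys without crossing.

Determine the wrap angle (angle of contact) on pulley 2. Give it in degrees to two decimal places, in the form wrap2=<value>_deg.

open belt: β = asin((r2−r1)/C) = asin(8/22) = 21.3237°
wrap1 = π − 2β = 137.3526°
wrap2 = π + 2β = 222.6474°

wrap2=222.65_deg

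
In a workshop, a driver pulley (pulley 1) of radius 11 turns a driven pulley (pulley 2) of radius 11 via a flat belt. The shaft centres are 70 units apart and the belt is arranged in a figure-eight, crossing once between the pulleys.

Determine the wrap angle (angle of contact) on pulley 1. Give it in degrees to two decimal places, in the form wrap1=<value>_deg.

wrap1=216.64_deg

crossed belt: β = asin((r1+r2)/C) = asin(22/70) = 18.3177°
wrap1 = wrap2 = π + 2β = 216.6354°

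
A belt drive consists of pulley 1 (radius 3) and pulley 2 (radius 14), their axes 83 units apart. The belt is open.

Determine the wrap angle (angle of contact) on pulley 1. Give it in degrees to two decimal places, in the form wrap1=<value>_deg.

open belt: β = asin((r2−r1)/C) = asin(11/83) = 7.6158°
wrap1 = π − 2β = 164.7684°
wrap2 = π + 2β = 195.2316°

wrap1=164.77_deg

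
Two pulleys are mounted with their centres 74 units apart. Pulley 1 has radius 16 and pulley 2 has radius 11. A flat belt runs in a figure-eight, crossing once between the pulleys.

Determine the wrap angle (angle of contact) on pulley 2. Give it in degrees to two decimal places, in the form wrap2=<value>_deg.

crossed belt: β = asin((r1+r2)/C) = asin(27/74) = 21.3993°
wrap1 = wrap2 = π + 2β = 222.7985°

wrap2=222.80_deg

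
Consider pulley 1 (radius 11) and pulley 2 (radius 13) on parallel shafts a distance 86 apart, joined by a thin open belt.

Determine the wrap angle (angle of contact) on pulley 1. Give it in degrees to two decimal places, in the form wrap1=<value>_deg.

open belt: β = asin((r2−r1)/C) = asin(2/86) = 1.3326°
wrap1 = π − 2β = 177.3348°
wrap2 = π + 2β = 182.6652°

wrap1=177.33_deg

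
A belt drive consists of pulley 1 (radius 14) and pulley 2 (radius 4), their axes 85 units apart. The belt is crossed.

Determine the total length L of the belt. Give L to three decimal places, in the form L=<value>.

crossed belt: β = asin((r1+r2)/C) = asin(18/85) = 12.2258°
wrap1 = wrap2 = π + 2β = 204.4516°
tangent length = C·cosβ = 83.0723
L = (r1+r2)·wrap + 2·C·cosβ = 18·3.5684 + 2·83.0723 = 230.3749

L=230.375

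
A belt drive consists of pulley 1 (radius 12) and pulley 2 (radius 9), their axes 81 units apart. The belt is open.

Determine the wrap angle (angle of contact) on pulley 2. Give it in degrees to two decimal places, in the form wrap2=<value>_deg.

wrap2=175.75_deg

open belt: β = asin((r2−r1)/C) = asin(-3/81) = -2.1226°
wrap1 = π − 2β = 184.2451°
wrap2 = π + 2β = 175.7549°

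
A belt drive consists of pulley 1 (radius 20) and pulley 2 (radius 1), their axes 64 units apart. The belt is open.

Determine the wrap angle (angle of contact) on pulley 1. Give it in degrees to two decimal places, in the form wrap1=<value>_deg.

open belt: β = asin((r2−r1)/C) = asin(-19/64) = -17.2700°
wrap1 = π − 2β = 214.5400°
wrap2 = π + 2β = 145.4600°

wrap1=214.54_deg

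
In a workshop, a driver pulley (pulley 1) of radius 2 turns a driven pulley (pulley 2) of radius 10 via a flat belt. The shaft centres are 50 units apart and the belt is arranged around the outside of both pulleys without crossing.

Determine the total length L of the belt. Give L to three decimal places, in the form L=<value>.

L=138.982

open belt: β = asin((r2−r1)/C) = asin(8/50) = 9.2069°
wrap1 = π − 2β = 161.5862°
wrap2 = π + 2β = 198.4138°
tangent length = C·cosβ = 49.3559
L = r1·wrap1 + r2·wrap2 + 2·C·cosβ = 2·2.8202 + 10·3.4630 + 2·49.3559 = 138.9819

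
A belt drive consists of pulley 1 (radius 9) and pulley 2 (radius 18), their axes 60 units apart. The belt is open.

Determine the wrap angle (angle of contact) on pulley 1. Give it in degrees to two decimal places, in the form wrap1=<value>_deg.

open belt: β = asin((r2−r1)/C) = asin(9/60) = 8.6269°
wrap1 = π − 2β = 162.7461°
wrap2 = π + 2β = 197.2539°

wrap1=162.75_deg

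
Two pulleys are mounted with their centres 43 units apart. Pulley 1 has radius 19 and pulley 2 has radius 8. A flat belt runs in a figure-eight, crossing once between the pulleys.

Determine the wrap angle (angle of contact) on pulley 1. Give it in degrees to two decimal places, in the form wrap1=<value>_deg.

wrap1=257.79_deg

crossed belt: β = asin((r1+r2)/C) = asin(27/43) = 38.8959°
wrap1 = wrap2 = π + 2β = 257.7917°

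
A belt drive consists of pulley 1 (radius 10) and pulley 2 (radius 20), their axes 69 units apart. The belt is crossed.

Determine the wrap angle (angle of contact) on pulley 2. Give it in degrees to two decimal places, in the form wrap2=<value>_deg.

crossed belt: β = asin((r1+r2)/C) = asin(30/69) = 25.7715°
wrap1 = wrap2 = π + 2β = 231.5429°

wrap2=231.54_deg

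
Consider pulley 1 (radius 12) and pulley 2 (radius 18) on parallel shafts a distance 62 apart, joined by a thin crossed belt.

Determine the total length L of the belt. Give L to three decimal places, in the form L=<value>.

L=233.069

crossed belt: β = asin((r1+r2)/C) = asin(30/62) = 28.9385°
wrap1 = wrap2 = π + 2β = 237.8771°
tangent length = C·cosβ = 54.2586
L = (r1+r2)·wrap + 2·C·cosβ = 30·4.1517 + 2·54.2586 = 233.0694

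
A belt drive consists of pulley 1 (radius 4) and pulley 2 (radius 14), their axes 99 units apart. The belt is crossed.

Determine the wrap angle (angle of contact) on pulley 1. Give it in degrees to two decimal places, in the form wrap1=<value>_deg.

crossed belt: β = asin((r1+r2)/C) = asin(18/99) = 10.4757°
wrap1 = wrap2 = π + 2β = 200.9514°

wrap1=200.95_deg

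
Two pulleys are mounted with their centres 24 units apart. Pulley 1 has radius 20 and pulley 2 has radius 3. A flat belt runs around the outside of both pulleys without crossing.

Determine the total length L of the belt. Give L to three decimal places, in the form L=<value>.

L=132.901

open belt: β = asin((r2−r1)/C) = asin(-17/24) = -45.0995°
wrap1 = π − 2β = 270.1989°
wrap2 = π + 2β = 89.8011°
tangent length = C·cosβ = 16.9411
L = r1·wrap1 + r2·wrap2 + 2·C·cosβ = 20·4.7159 + 3·1.5673 + 2·16.9411 = 132.9013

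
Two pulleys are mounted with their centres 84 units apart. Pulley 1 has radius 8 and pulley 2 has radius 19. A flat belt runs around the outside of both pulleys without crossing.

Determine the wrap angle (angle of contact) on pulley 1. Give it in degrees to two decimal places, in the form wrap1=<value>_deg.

wrap1=164.95_deg

open belt: β = asin((r2−r1)/C) = asin(11/84) = 7.5246°
wrap1 = π − 2β = 164.9507°
wrap2 = π + 2β = 195.0493°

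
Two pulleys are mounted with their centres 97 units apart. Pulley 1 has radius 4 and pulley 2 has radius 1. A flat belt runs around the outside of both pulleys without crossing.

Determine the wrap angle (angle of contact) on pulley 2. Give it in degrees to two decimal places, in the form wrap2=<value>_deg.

wrap2=176.46_deg

open belt: β = asin((r2−r1)/C) = asin(-3/97) = -1.7723°
wrap1 = π − 2β = 183.5446°
wrap2 = π + 2β = 176.4554°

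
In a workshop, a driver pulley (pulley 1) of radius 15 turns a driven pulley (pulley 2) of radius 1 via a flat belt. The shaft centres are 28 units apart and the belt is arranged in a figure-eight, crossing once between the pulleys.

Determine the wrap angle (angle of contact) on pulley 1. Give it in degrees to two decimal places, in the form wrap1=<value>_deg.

wrap1=249.70_deg

crossed belt: β = asin((r1+r2)/C) = asin(16/28) = 34.8499°
wrap1 = wrap2 = π + 2β = 249.6998°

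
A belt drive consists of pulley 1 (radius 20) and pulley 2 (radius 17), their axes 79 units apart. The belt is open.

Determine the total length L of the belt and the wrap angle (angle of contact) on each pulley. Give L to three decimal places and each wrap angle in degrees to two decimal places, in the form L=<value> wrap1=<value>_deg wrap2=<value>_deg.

open belt: β = asin((r2−r1)/C) = asin(-3/79) = -2.1763°
wrap1 = π − 2β = 184.3526°
wrap2 = π + 2β = 175.6474°
tangent length = C·cosβ = 78.9430
L = r1·wrap1 + r2·wrap2 + 2·C·cosβ = 20·3.2176 + 17·3.0656 + 2·78.9430 = 274.3529

L=274.353 wrap1=184.35_deg wrap2=175.65_deg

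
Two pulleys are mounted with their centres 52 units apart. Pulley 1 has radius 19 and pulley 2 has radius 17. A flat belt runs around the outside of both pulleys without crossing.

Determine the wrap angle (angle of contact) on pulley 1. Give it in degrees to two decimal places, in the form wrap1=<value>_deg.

wrap1=184.41_deg

open belt: β = asin((r2−r1)/C) = asin(-2/52) = -2.2042°
wrap1 = π − 2β = 184.4085°
wrap2 = π + 2β = 175.5915°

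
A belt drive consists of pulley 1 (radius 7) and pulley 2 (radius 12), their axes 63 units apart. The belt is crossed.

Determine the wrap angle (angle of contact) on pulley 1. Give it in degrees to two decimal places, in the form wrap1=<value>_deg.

wrap1=215.11_deg

crossed belt: β = asin((r1+r2)/C) = asin(19/63) = 17.5530°
wrap1 = wrap2 = π + 2β = 215.1059°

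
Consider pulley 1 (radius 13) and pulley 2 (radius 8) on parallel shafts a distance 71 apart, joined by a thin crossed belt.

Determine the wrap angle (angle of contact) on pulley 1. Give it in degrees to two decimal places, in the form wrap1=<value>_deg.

wrap1=214.41_deg

crossed belt: β = asin((r1+r2)/C) = asin(21/71) = 17.2040°
wrap1 = wrap2 = π + 2β = 214.4080°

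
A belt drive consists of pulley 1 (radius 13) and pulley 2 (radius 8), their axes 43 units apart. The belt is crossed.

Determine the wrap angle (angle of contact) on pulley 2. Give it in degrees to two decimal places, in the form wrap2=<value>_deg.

wrap2=238.47_deg

crossed belt: β = asin((r1+r2)/C) = asin(21/43) = 29.2336°
wrap1 = wrap2 = π + 2β = 238.4673°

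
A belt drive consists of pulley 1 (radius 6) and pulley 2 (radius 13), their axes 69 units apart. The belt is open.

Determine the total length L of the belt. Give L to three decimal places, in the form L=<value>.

open belt: β = asin((r2−r1)/C) = asin(7/69) = 5.8226°
wrap1 = π − 2β = 168.3547°
wrap2 = π + 2β = 191.6453°
tangent length = C·cosβ = 68.6440
L = r1·wrap1 + r2·wrap2 + 2·C·cosβ = 6·2.9383 + 13·3.3448 + 2·68.6440 = 198.4010

L=198.401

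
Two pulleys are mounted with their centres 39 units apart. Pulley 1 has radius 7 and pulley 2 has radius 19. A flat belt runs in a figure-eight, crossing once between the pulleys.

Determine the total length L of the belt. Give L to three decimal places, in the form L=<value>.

L=177.765

crossed belt: β = asin((r1+r2)/C) = asin(26/39) = 41.8103°
wrap1 = wrap2 = π + 2β = 263.6206°
tangent length = C·cosβ = 29.0689
L = (r1+r2)·wrap + 2·C·cosβ = 26·4.6010 + 2·29.0689 = 177.7650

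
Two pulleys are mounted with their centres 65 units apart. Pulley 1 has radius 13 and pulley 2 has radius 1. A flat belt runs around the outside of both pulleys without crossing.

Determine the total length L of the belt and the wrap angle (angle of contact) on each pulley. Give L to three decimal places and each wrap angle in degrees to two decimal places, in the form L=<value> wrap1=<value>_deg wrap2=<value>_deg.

L=176.204 wrap1=201.28_deg wrap2=158.72_deg

open belt: β = asin((r2−r1)/C) = asin(-12/65) = -10.6387°
wrap1 = π − 2β = 201.2774°
wrap2 = π + 2β = 158.7226°
tangent length = C·cosβ = 63.8827
L = r1·wrap1 + r2·wrap2 + 2·C·cosβ = 13·3.5130 + 1·2.7702 + 2·63.8827 = 176.2040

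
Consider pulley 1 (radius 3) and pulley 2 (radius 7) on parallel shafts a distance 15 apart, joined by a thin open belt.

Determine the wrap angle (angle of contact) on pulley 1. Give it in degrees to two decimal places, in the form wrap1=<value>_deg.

open belt: β = asin((r2−r1)/C) = asin(4/15) = 15.4660°
wrap1 = π − 2β = 149.0680°
wrap2 = π + 2β = 210.9320°

wrap1=149.07_deg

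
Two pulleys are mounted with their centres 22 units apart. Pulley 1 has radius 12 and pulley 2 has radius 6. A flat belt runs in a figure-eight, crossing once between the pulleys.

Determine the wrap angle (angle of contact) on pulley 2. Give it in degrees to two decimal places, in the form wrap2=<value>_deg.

wrap2=289.81_deg

crossed belt: β = asin((r1+r2)/C) = asin(18/22) = 54.9032°
wrap1 = wrap2 = π + 2β = 289.8064°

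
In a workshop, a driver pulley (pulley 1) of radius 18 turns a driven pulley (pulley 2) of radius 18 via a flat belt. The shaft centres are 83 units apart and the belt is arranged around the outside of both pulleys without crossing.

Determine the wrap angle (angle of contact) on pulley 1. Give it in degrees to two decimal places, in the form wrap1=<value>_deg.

open belt: β = asin((r2−r1)/C) = asin(0/83) = 0.0000°
wrap1 = π − 2β = 180.0000°
wrap2 = π + 2β = 180.0000°

wrap1=180.00_deg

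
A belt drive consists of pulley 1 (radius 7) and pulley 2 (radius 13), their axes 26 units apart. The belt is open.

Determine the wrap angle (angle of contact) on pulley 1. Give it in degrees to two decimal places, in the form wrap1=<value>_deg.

open belt: β = asin((r2−r1)/C) = asin(6/26) = 13.3424°
wrap1 = π − 2β = 153.3153°
wrap2 = π + 2β = 206.6847°

wrap1=153.32_deg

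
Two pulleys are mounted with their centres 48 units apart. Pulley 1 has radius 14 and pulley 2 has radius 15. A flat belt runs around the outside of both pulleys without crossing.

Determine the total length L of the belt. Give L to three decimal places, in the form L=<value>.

L=187.127

open belt: β = asin((r2−r1)/C) = asin(1/48) = 1.1937°
wrap1 = π − 2β = 177.6125°
wrap2 = π + 2β = 182.3875°
tangent length = C·cosβ = 47.9896
L = r1·wrap1 + r2·wrap2 + 2·C·cosβ = 14·3.0999 + 15·3.1833 + 2·47.9896 = 187.1270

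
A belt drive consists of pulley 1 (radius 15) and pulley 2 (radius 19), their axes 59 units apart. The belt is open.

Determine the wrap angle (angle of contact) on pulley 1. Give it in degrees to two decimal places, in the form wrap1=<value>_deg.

open belt: β = asin((r2−r1)/C) = asin(4/59) = 3.8874°
wrap1 = π − 2β = 172.2251°
wrap2 = π + 2β = 187.7749°

wrap1=172.23_deg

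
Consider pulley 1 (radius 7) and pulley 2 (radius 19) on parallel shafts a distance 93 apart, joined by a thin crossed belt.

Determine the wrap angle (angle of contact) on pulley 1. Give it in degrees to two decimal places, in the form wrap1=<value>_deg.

wrap1=212.47_deg

crossed belt: β = asin((r1+r2)/C) = asin(26/93) = 16.2345°
wrap1 = wrap2 = π + 2β = 212.4691°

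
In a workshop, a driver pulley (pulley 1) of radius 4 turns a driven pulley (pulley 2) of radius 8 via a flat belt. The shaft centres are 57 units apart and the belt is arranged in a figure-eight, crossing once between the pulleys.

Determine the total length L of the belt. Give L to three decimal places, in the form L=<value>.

L=154.235

crossed belt: β = asin((r1+r2)/C) = asin(12/57) = 12.1532°
wrap1 = wrap2 = π + 2β = 204.3064°
tangent length = C·cosβ = 55.7225
L = (r1+r2)·wrap + 2·C·cosβ = 12·3.5658 + 2·55.7225 = 154.2349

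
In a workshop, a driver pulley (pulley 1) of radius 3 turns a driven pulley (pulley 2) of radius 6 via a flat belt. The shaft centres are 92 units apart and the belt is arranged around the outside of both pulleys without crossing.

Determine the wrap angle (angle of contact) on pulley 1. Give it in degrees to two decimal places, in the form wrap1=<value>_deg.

open belt: β = asin((r2−r1)/C) = asin(3/92) = 1.8687°
wrap1 = π − 2β = 176.2627°
wrap2 = π + 2β = 183.7373°

wrap1=176.26_deg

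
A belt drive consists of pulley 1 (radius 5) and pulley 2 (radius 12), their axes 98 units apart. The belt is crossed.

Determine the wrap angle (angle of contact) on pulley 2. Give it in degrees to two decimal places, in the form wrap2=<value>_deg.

wrap2=199.98_deg

crossed belt: β = asin((r1+r2)/C) = asin(17/98) = 9.9896°
wrap1 = wrap2 = π + 2β = 199.9792°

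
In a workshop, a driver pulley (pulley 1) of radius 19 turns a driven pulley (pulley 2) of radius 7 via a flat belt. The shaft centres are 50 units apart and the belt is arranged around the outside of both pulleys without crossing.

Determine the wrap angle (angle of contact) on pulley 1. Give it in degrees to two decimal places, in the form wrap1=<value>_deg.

wrap1=207.77_deg

open belt: β = asin((r2−r1)/C) = asin(-12/50) = -13.8865°
wrap1 = π − 2β = 207.7731°
wrap2 = π + 2β = 152.2269°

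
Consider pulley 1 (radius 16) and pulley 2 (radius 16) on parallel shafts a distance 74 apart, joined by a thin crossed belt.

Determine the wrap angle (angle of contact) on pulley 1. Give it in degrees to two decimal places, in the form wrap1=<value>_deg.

crossed belt: β = asin((r1+r2)/C) = asin(32/74) = 25.6220°
wrap1 = wrap2 = π + 2β = 231.2441°

wrap1=231.24_deg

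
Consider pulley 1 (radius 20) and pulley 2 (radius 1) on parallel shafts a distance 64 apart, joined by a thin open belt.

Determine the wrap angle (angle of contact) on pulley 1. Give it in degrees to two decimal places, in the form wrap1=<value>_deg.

open belt: β = asin((r2−r1)/C) = asin(-19/64) = -17.2700°
wrap1 = π − 2β = 214.5400°
wrap2 = π + 2β = 145.4600°

wrap1=214.54_deg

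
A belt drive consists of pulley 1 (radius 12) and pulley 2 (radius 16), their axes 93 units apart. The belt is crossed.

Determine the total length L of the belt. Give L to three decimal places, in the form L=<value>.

L=282.460

crossed belt: β = asin((r1+r2)/C) = asin(28/93) = 17.5222°
wrap1 = wrap2 = π + 2β = 215.0444°
tangent length = C·cosβ = 88.6848
L = (r1+r2)·wrap + 2·C·cosβ = 28·3.7532 + 2·88.6848 = 282.4602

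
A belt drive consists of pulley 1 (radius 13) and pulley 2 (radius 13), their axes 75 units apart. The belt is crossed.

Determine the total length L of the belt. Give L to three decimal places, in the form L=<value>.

crossed belt: β = asin((r1+r2)/C) = asin(26/75) = 20.2836°
wrap1 = wrap2 = π + 2β = 220.5671°
tangent length = C·cosβ = 70.3491
L = (r1+r2)·wrap + 2·C·cosβ = 26·3.8496 + 2·70.3491 = 240.7885

L=240.788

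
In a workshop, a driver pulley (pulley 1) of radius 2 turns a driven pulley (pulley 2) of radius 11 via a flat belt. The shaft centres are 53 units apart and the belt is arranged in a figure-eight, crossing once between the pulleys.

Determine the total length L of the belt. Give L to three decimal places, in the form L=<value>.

crossed belt: β = asin((r1+r2)/C) = asin(13/53) = 14.1986°
wrap1 = wrap2 = π + 2β = 208.3971°
tangent length = C·cosβ = 51.3809
L = (r1+r2)·wrap + 2·C·cosβ = 13·3.6372 + 2·51.3809 = 150.0457

L=150.046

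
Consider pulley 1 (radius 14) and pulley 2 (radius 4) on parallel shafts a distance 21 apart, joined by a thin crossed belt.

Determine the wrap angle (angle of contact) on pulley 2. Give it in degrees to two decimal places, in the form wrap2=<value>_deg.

crossed belt: β = asin((r1+r2)/C) = asin(18/21) = 58.9973°
wrap1 = wrap2 = π + 2β = 297.9946°

wrap2=297.99_deg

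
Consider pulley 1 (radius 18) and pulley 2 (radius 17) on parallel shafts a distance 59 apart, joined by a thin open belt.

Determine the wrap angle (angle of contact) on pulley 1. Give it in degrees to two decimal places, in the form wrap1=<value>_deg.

open belt: β = asin((r2−r1)/C) = asin(-1/59) = -0.9712°
wrap1 = π − 2β = 181.9423°
wrap2 = π + 2β = 178.0577°

wrap1=181.94_deg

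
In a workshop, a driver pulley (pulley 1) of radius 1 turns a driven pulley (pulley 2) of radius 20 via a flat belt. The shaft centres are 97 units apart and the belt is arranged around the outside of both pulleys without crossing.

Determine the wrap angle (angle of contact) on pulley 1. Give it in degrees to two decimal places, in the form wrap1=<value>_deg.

wrap1=157.41_deg

open belt: β = asin((r2−r1)/C) = asin(19/97) = 11.2959°
wrap1 = π − 2β = 157.4082°
wrap2 = π + 2β = 202.5918°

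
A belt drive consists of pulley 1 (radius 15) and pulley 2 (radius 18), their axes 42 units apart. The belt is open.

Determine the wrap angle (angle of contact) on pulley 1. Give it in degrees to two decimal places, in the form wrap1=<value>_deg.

wrap1=171.81_deg

open belt: β = asin((r2−r1)/C) = asin(3/42) = 4.0960°
wrap1 = π − 2β = 171.8079°
wrap2 = π + 2β = 188.1921°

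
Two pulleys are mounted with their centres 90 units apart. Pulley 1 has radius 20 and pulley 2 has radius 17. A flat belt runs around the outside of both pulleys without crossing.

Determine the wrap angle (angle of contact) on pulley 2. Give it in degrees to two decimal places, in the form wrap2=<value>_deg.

open belt: β = asin((r2−r1)/C) = asin(-3/90) = -1.9102°
wrap1 = π − 2β = 183.8204°
wrap2 = π + 2β = 176.1796°

wrap2=176.18_deg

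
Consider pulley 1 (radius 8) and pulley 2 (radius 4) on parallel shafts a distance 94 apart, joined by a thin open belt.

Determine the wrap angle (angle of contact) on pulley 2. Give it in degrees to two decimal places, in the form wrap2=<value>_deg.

wrap2=175.12_deg

open belt: β = asin((r2−r1)/C) = asin(-4/94) = -2.4389°
wrap1 = π − 2β = 184.8777°
wrap2 = π + 2β = 175.1223°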